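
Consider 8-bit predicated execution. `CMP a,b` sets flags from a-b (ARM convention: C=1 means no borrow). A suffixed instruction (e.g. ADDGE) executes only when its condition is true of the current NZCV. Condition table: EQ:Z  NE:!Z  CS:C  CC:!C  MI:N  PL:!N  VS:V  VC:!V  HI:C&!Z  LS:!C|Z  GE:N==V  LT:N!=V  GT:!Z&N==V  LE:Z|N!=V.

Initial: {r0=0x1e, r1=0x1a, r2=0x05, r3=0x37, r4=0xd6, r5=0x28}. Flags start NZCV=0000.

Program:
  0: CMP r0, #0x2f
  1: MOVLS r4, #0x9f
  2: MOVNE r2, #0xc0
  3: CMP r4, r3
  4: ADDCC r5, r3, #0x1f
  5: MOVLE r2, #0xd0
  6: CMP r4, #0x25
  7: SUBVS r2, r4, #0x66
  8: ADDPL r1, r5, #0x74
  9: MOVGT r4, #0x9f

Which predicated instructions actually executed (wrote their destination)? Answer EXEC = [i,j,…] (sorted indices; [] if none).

[0] flags=1000 → (cmp)
[1] flags=1000 LS?T → r4=0x9f
[2] flags=1000 NE?T → r2=0xc0
[3] flags=0011 → (cmp)
[4] flags=0011 CC?F → skip
[5] flags=0011 LE?T → r2=0xd0
[6] flags=0011 → (cmp)
[7] flags=0011 VS?T → r2=0x39
[8] flags=0011 PL?T → r1=0x9c
[9] flags=0011 GT?F → skip

EXEC = [1,2,5,7,8]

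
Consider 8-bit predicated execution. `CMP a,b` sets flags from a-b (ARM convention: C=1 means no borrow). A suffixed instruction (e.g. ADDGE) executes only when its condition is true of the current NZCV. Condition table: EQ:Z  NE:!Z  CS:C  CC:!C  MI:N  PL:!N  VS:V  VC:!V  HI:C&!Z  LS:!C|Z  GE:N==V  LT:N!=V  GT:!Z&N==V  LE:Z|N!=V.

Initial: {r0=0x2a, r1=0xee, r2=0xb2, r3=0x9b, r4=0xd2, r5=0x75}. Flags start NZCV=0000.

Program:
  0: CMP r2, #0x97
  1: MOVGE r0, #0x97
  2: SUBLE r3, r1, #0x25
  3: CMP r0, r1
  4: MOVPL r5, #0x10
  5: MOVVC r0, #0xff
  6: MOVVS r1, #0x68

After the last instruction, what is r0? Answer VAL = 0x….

[0] flags=0010 → (cmp)
[1] flags=0010 GE?T → r0=0x97
[2] flags=0010 LE?F → skip
[3] flags=1000 → (cmp)
[4] flags=1000 PL?F → skip
[5] flags=1000 VC?T → r0=0xff
[6] flags=1000 VS?F → skip

VAL = 0xff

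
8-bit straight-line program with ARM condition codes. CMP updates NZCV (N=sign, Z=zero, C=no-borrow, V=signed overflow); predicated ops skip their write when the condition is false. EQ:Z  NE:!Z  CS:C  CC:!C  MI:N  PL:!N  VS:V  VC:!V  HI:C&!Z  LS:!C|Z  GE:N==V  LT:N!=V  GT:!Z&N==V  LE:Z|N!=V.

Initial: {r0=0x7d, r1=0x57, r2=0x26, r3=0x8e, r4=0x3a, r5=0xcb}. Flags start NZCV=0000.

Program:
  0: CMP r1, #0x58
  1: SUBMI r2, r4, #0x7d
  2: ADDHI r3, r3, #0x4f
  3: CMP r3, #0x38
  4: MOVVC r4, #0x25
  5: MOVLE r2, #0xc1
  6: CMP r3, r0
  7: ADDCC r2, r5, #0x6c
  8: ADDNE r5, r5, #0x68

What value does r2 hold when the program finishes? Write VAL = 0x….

0: ✓ CMP  NZCV=1000
1: ✓ SUBMI  r2←0xbd
2: · ADDHI
3: ✓ CMP  NZCV=0011
4: · MOVVC
5: ✓ MOVLE  r2←0xc1
6: ✓ CMP  NZCV=0011
7: · ADDCC
8: ✓ ADDNE  r5←0x33

VAL = 0xc1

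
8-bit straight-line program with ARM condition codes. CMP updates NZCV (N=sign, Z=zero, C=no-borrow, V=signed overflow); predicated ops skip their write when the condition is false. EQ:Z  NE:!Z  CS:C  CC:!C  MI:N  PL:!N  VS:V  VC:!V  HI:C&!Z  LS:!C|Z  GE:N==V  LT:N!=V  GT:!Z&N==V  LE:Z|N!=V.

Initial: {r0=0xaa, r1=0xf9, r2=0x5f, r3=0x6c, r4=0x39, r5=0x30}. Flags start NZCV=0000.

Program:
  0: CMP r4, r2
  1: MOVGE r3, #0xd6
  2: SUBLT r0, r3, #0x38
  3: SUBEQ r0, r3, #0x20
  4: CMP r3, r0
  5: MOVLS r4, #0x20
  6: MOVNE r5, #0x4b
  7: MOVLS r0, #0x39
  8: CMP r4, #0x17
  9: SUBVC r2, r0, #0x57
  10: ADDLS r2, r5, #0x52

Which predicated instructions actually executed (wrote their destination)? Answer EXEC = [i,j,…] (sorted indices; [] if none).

0: ✓ CMP  NZCV=1000
1: · MOVGE
2: ✓ SUBLT  r0←0x34
3: · SUBEQ
4: ✓ CMP  NZCV=0010
5: · MOVLS
6: ✓ MOVNE  r5←0x4b
7: · MOVLS
8: ✓ CMP  NZCV=0010
9: ✓ SUBVC  r2←0xdd
10: · ADDLS

EXEC = [2,6,9]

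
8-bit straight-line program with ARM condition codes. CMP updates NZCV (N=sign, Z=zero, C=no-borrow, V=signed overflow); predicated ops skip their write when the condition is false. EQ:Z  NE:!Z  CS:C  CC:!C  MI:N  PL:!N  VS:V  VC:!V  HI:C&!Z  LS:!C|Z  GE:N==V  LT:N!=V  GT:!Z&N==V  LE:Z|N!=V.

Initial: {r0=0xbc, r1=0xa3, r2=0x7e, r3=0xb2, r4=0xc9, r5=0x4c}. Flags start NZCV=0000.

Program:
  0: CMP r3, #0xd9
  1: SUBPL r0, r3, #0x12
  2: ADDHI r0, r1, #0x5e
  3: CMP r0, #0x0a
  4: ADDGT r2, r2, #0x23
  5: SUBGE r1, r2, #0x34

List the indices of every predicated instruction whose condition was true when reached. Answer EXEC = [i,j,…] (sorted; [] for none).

[0] flags=1000 → (cmp)
[1] flags=1000 PL?F → skip
[2] flags=1000 HI?F → skip
[3] flags=1010 → (cmp)
[4] flags=1010 GT?F → skip
[5] flags=1010 GE?F → skip

EXEC = []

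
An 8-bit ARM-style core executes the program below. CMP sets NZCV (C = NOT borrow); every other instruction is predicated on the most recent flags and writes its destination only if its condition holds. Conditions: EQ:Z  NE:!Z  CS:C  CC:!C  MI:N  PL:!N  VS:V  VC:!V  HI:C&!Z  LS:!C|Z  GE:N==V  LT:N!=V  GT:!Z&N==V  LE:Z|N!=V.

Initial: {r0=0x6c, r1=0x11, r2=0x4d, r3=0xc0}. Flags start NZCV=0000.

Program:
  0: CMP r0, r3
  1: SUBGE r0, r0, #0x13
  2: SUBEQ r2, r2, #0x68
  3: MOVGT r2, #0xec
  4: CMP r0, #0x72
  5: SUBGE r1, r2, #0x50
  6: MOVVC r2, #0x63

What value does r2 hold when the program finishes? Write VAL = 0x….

VAL = 0x63

[0] flags=1001 → (cmp)
[1] flags=1001 GE?T → r0=0x59
[2] flags=1001 EQ?F → skip
[3] flags=1001 GT?T → r2=0xec
[4] flags=1000 → (cmp)
[5] flags=1000 GE?F → skip
[6] flags=1000 VC?T → r2=0x63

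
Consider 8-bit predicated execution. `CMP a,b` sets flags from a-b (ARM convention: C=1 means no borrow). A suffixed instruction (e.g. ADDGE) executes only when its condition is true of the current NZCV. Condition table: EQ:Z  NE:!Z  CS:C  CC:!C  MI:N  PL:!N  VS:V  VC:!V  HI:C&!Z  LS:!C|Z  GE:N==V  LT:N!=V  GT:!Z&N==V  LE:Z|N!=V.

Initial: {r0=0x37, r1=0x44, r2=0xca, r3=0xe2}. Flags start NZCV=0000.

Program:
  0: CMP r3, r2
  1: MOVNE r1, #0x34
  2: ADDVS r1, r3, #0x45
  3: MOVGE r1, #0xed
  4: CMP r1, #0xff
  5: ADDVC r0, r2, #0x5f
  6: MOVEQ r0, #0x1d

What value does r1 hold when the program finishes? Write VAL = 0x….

[0] flags=0010 → (cmp)
[1] flags=0010 NE?T → r1=0x34
[2] flags=0010 VS?F → skip
[3] flags=0010 GE?T → r1=0xed
[4] flags=1000 → (cmp)
[5] flags=1000 VC?T → r0=0x29
[6] flags=1000 EQ?F → skip

VAL = 0xed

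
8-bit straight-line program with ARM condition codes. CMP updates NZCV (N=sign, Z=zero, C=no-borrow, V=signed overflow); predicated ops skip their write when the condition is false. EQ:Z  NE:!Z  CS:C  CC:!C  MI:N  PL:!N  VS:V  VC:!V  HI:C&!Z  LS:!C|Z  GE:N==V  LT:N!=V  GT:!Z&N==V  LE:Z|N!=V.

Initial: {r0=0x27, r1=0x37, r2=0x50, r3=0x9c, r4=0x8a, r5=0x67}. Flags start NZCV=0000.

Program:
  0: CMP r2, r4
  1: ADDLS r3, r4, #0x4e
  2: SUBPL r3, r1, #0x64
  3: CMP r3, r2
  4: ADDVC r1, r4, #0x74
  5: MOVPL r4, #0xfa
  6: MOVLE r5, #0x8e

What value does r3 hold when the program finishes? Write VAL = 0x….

[0] flags=1001 → (cmp)
[1] flags=1001 LS?T → r3=0xd8
[2] flags=1001 PL?F → skip
[3] flags=1010 → (cmp)
[4] flags=1010 VC?T → r1=0xfe
[5] flags=1010 PL?F → skip
[6] flags=1010 LE?T → r5=0x8e

VAL = 0xd8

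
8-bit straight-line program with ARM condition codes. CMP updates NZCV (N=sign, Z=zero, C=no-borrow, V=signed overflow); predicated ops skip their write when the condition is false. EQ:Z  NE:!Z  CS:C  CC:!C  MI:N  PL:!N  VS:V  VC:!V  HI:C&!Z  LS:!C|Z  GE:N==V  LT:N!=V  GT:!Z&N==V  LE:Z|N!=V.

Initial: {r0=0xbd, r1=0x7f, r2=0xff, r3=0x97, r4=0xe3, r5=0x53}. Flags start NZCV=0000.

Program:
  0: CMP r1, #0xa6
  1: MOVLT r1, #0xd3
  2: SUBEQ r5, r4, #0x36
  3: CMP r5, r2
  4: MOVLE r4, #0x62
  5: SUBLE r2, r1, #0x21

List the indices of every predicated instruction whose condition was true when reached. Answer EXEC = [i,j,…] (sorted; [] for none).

[0] flags=1001 → (cmp)
[1] flags=1001 LT?F → skip
[2] flags=1001 EQ?F → skip
[3] flags=0000 → (cmp)
[4] flags=0000 LE?F → skip
[5] flags=0000 LE?F → skip

EXEC = []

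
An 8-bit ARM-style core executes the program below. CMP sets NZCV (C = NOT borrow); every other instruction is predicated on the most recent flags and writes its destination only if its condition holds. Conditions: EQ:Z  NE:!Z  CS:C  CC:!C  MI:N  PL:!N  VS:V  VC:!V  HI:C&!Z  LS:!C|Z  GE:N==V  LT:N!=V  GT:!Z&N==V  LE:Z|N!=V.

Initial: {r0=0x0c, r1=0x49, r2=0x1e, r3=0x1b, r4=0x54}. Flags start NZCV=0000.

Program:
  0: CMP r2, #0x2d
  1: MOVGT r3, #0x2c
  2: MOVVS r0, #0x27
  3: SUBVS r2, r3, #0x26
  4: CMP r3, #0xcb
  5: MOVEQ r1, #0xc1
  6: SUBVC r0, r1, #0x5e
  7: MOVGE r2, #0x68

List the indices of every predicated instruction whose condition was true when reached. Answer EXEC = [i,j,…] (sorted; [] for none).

EXEC = [6,7]

[0] flags=1000 → (cmp)
[1] flags=1000 GT?F → skip
[2] flags=1000 VS?F → skip
[3] flags=1000 VS?F → skip
[4] flags=0000 → (cmp)
[5] flags=0000 EQ?F → skip
[6] flags=0000 VC?T → r0=0xeb
[7] flags=0000 GE?T → r2=0x68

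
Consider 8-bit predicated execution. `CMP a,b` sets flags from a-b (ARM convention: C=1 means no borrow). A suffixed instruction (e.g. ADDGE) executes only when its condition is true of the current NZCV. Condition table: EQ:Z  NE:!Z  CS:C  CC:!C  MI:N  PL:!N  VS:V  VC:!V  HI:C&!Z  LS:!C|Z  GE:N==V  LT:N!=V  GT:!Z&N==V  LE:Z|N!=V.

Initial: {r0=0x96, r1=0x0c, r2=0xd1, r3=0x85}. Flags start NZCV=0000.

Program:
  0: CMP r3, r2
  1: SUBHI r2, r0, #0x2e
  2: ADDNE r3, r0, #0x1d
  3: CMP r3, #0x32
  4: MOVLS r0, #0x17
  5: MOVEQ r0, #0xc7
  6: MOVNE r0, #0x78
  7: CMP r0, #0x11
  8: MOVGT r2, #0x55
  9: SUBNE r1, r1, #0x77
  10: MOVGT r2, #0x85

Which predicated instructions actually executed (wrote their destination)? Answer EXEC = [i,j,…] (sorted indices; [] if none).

EXEC = [2,6,8,9,10]

0: ✓ CMP  NZCV=1000
1: · SUBHI
2: ✓ ADDNE  r3←0xb3
3: ✓ CMP  NZCV=1010
4: · MOVLS
5: · MOVEQ
6: ✓ MOVNE  r0←0x78
7: ✓ CMP  NZCV=0010
8: ✓ MOVGT  r2←0x55
9: ✓ SUBNE  r1←0x95
10: ✓ MOVGT  r2←0x85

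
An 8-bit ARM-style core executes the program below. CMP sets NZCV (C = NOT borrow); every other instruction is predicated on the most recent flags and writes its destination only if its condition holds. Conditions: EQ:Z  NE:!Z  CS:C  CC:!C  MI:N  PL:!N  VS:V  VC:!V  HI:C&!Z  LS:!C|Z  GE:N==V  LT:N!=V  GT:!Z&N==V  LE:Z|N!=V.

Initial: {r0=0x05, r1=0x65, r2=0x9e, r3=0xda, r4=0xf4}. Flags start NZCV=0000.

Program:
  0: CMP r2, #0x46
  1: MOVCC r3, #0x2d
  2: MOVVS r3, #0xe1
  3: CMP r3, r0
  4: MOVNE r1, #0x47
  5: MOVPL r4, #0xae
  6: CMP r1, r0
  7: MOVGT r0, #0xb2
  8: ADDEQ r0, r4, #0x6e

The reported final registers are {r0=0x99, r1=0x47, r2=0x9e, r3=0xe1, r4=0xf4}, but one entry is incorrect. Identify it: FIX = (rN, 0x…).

FIX = (r0, 0xb2)

[0] flags=0011 → (cmp)
[1] flags=0011 CC?F → skip
[2] flags=0011 VS?T → r3=0xe1
[3] flags=1010 → (cmp)
[4] flags=1010 NE?T → r1=0x47
[5] flags=1010 PL?F → skip
[6] flags=0010 → (cmp)
[7] flags=0010 GT?T → r0=0xb2
[8] flags=0010 EQ?F → skip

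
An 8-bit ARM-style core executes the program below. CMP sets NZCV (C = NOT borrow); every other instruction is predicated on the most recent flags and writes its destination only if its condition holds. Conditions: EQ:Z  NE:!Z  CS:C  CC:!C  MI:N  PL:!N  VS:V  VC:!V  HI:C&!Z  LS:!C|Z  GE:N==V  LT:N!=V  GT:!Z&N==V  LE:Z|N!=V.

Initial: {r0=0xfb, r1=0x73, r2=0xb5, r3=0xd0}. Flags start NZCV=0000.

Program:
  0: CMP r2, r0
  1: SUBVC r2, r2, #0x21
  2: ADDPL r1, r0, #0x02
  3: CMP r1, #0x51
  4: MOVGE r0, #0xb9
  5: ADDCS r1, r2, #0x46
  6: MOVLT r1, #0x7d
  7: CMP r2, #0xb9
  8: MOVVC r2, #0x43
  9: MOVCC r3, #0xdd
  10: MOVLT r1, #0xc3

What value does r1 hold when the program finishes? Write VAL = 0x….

[0] flags=1000 → (cmp)
[1] flags=1000 VC?T → r2=0x94
[2] flags=1000 PL?F → skip
[3] flags=0010 → (cmp)
[4] flags=0010 GE?T → r0=0xb9
[5] flags=0010 CS?T → r1=0xda
[6] flags=0010 LT?F → skip
[7] flags=1000 → (cmp)
[8] flags=1000 VC?T → r2=0x43
[9] flags=1000 CC?T → r3=0xdd
[10] flags=1000 LT?T → r1=0xc3

VAL = 0xc3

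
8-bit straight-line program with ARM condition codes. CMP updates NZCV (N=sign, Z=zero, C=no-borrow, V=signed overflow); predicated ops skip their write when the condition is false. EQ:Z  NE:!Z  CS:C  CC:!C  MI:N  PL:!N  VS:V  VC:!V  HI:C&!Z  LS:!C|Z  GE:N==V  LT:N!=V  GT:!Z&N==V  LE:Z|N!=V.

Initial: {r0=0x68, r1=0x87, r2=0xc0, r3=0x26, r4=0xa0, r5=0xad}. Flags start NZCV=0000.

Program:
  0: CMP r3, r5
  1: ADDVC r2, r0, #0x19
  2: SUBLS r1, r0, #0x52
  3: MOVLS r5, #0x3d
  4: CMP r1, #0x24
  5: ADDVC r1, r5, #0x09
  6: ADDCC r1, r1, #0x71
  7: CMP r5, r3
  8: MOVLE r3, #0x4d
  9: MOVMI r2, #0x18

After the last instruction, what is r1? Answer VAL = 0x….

0: ✓ CMP  NZCV=0000
1: ✓ ADDVC  r2←0x81
2: ✓ SUBLS  r1←0x16
3: ✓ MOVLS  r5←0x3d
4: ✓ CMP  NZCV=1000
5: ✓ ADDVC  r1←0x46
6: ✓ ADDCC  r1←0xb7
7: ✓ CMP  NZCV=0010
8: · MOVLE
9: · MOVMI

VAL = 0xb7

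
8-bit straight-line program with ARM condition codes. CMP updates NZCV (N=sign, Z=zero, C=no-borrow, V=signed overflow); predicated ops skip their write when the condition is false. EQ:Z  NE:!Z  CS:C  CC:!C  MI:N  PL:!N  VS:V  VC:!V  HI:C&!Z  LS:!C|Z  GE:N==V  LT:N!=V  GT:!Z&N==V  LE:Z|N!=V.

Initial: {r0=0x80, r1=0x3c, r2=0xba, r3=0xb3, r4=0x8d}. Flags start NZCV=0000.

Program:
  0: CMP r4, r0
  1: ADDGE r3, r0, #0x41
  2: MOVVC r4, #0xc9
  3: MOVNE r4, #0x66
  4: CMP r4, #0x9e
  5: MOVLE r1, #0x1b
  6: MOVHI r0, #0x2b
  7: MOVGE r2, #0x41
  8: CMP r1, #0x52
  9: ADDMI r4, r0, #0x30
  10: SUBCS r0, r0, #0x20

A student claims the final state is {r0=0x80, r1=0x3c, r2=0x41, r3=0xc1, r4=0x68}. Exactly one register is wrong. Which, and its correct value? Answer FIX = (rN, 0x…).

FIX = (r4, 0xb0)

[0] flags=0010 → (cmp)
[1] flags=0010 GE?T → r3=0xc1
[2] flags=0010 VC?T → r4=0xc9
[3] flags=0010 NE?T → r4=0x66
[4] flags=1001 → (cmp)
[5] flags=1001 LE?F → skip
[6] flags=1001 HI?F → skip
[7] flags=1001 GE?T → r2=0x41
[8] flags=1000 → (cmp)
[9] flags=1000 MI?T → r4=0xb0
[10] flags=1000 CS?F → skip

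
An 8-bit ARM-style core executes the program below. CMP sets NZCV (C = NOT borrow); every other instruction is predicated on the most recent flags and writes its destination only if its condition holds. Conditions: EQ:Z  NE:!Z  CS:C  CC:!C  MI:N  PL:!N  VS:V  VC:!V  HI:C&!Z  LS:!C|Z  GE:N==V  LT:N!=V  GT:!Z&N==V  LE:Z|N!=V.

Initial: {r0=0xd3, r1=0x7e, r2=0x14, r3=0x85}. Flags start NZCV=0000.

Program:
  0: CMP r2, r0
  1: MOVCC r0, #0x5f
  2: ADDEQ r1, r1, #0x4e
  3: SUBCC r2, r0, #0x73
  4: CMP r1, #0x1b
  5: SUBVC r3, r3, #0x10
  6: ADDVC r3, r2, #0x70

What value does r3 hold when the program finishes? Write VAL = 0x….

VAL = 0x5c

[0] flags=0000 → (cmp)
[1] flags=0000 CC?T → r0=0x5f
[2] flags=0000 EQ?F → skip
[3] flags=0000 CC?T → r2=0xec
[4] flags=0010 → (cmp)
[5] flags=0010 VC?T → r3=0x75
[6] flags=0010 VC?T → r3=0x5c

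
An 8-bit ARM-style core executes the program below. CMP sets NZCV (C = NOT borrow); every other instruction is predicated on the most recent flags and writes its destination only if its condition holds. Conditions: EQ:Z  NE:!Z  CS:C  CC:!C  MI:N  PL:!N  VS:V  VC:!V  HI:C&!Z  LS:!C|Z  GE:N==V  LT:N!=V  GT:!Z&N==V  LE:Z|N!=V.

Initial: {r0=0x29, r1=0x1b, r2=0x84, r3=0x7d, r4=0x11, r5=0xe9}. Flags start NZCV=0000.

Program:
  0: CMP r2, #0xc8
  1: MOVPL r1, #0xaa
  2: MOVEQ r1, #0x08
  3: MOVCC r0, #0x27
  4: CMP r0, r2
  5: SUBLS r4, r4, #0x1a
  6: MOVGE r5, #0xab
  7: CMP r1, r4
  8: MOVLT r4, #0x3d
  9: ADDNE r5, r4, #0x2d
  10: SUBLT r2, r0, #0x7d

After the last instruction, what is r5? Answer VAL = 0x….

[0] flags=1000 → (cmp)
[1] flags=1000 PL?F → skip
[2] flags=1000 EQ?F → skip
[3] flags=1000 CC?T → r0=0x27
[4] flags=1001 → (cmp)
[5] flags=1001 LS?T → r4=0xf7
[6] flags=1001 GE?T → r5=0xab
[7] flags=0000 → (cmp)
[8] flags=0000 LT?F → skip
[9] flags=0000 NE?T → r5=0x24
[10] flags=0000 LT?F → skip

VAL = 0x24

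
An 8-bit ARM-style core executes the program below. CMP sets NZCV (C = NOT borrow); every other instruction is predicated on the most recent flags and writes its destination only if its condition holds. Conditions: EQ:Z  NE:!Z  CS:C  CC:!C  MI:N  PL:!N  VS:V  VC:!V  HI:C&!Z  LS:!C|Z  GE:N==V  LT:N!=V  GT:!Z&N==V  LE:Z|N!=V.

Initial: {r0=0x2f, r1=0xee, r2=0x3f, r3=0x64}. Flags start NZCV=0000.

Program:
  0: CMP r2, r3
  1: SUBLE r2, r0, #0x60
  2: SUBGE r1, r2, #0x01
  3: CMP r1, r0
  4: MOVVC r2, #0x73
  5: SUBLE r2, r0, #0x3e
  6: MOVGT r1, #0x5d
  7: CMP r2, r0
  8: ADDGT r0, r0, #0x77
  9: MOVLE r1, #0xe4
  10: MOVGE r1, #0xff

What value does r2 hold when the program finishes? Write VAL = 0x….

0: ✓ CMP  NZCV=1000
1: ✓ SUBLE  r2←0xcf
2: · SUBGE
3: ✓ CMP  NZCV=1010
4: ✓ MOVVC  r2←0x73
5: ✓ SUBLE  r2←0xf1
6: · MOVGT
7: ✓ CMP  NZCV=1010
8: · ADDGT
9: ✓ MOVLE  r1←0xe4
10: · MOVGE

VAL = 0xf1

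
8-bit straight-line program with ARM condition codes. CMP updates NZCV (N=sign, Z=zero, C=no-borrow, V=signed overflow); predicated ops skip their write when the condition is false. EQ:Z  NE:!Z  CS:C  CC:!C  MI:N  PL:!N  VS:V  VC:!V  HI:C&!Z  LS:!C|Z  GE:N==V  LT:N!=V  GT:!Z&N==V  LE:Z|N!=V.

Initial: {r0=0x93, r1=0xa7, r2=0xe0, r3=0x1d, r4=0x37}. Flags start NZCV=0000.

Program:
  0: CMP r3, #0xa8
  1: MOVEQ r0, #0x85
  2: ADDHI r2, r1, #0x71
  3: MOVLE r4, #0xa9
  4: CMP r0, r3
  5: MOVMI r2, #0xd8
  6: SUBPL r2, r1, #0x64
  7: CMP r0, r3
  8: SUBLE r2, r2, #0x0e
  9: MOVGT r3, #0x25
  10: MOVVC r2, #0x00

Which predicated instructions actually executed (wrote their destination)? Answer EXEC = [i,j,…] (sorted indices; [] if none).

[0] flags=0000 → (cmp)
[1] flags=0000 EQ?F → skip
[2] flags=0000 HI?F → skip
[3] flags=0000 LE?F → skip
[4] flags=0011 → (cmp)
[5] flags=0011 MI?F → skip
[6] flags=0011 PL?T → r2=0x43
[7] flags=0011 → (cmp)
[8] flags=0011 LE?T → r2=0x35
[9] flags=0011 GT?F → skip
[10] flags=0011 VC?F → skip

EXEC = [6,8]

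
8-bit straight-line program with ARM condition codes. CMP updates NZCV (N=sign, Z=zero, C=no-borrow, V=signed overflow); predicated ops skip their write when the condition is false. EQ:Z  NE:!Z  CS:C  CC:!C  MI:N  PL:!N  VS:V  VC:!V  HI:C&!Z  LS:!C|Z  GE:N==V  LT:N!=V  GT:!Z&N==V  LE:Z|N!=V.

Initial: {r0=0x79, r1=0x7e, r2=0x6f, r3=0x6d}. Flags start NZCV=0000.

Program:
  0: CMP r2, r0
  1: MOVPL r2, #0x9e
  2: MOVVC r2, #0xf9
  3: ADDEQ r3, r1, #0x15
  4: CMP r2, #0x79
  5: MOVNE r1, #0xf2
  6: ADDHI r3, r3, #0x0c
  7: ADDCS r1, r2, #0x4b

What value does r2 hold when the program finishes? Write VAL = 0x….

VAL = 0xf9

[0] flags=1000 → (cmp)
[1] flags=1000 PL?F → skip
[2] flags=1000 VC?T → r2=0xf9
[3] flags=1000 EQ?F → skip
[4] flags=1010 → (cmp)
[5] flags=1010 NE?T → r1=0xf2
[6] flags=1010 HI?T → r3=0x79
[7] flags=1010 CS?T → r1=0x44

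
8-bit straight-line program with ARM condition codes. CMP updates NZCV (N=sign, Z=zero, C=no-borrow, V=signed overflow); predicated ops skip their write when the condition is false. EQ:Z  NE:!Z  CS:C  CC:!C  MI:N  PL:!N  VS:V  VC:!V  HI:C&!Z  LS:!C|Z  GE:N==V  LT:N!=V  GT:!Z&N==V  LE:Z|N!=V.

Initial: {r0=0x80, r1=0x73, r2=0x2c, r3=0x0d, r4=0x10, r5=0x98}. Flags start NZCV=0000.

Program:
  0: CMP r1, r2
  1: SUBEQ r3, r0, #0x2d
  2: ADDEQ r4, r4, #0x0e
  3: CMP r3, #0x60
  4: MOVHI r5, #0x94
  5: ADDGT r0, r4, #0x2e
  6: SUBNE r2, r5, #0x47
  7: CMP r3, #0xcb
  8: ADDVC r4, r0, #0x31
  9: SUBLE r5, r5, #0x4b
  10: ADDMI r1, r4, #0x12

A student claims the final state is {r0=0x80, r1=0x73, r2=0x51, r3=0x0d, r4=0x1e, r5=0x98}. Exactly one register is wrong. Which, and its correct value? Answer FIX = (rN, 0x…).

FIX = (r4, 0xb1)

[0] flags=0010 → (cmp)
[1] flags=0010 EQ?F → skip
[2] flags=0010 EQ?F → skip
[3] flags=1000 → (cmp)
[4] flags=1000 HI?F → skip
[5] flags=1000 GT?F → skip
[6] flags=1000 NE?T → r2=0x51
[7] flags=0000 → (cmp)
[8] flags=0000 VC?T → r4=0xb1
[9] flags=0000 LE?F → skip
[10] flags=0000 MI?F → skip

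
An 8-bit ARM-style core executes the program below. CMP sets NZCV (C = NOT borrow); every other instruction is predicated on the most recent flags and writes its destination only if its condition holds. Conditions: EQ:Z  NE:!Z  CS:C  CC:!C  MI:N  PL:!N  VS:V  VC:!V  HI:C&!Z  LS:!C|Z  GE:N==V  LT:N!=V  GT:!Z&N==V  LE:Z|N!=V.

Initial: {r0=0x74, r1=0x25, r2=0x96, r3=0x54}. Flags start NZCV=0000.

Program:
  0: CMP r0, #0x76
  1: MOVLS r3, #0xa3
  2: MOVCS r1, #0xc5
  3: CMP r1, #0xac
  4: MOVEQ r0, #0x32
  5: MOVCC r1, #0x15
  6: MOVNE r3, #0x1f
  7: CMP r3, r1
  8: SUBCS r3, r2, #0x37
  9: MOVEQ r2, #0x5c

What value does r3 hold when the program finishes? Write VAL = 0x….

VAL = 0x5f

0: ✓ CMP  NZCV=1000
1: ✓ MOVLS  r3←0xa3
2: · MOVCS
3: ✓ CMP  NZCV=0000
4: · MOVEQ
5: ✓ MOVCC  r1←0x15
6: ✓ MOVNE  r3←0x1f
7: ✓ CMP  NZCV=0010
8: ✓ SUBCS  r3←0x5f
9: · MOVEQ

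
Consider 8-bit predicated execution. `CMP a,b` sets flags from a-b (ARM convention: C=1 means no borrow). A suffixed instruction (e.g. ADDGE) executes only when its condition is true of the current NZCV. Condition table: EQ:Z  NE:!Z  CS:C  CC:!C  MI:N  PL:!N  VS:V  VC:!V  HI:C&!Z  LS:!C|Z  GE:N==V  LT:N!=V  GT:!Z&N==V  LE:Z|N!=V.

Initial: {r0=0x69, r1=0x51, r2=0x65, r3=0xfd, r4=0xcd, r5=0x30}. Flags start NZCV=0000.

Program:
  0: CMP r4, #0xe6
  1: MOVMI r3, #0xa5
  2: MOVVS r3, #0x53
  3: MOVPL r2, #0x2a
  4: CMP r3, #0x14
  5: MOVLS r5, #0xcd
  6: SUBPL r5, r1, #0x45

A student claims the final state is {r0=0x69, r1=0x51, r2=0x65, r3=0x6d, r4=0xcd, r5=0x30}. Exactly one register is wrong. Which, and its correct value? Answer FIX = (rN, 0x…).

FIX = (r3, 0xa5)

[0] flags=1000 → (cmp)
[1] flags=1000 MI?T → r3=0xa5
[2] flags=1000 VS?F → skip
[3] flags=1000 PL?F → skip
[4] flags=1010 → (cmp)
[5] flags=1010 LS?F → skip
[6] flags=1010 PL?F → skip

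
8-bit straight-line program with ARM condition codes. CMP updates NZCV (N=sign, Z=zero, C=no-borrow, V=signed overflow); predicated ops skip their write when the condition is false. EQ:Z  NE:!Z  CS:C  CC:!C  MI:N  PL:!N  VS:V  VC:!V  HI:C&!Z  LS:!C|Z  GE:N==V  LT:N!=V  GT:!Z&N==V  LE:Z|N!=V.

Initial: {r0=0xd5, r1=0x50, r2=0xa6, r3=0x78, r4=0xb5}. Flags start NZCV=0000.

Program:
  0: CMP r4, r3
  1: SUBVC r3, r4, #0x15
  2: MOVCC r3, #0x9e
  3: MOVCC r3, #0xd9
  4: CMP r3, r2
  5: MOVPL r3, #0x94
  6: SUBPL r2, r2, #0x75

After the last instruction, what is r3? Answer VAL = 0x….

0: ✓ CMP  NZCV=0011
1: · SUBVC
2: · MOVCC
3: · MOVCC
4: ✓ CMP  NZCV=1001
5: · MOVPL
6: · SUBPL

VAL = 0x78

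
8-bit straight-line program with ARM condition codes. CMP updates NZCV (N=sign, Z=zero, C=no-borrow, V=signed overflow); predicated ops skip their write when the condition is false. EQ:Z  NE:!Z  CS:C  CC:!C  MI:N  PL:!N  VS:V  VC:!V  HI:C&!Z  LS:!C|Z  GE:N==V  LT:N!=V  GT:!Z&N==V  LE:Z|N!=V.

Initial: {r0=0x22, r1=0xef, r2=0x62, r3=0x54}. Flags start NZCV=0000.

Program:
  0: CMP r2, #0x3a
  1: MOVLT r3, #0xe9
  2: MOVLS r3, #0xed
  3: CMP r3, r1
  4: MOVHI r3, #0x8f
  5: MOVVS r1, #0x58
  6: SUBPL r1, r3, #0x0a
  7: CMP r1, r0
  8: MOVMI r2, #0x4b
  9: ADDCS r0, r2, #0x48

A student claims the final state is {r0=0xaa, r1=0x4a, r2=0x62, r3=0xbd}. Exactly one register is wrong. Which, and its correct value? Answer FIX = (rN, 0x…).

FIX = (r3, 0x54)

0: ✓ CMP  NZCV=0010
1: · MOVLT
2: · MOVLS
3: ✓ CMP  NZCV=0000
4: · MOVHI
5: · MOVVS
6: ✓ SUBPL  r1←0x4a
7: ✓ CMP  NZCV=0010
8: · MOVMI
9: ✓ ADDCS  r0←0xaa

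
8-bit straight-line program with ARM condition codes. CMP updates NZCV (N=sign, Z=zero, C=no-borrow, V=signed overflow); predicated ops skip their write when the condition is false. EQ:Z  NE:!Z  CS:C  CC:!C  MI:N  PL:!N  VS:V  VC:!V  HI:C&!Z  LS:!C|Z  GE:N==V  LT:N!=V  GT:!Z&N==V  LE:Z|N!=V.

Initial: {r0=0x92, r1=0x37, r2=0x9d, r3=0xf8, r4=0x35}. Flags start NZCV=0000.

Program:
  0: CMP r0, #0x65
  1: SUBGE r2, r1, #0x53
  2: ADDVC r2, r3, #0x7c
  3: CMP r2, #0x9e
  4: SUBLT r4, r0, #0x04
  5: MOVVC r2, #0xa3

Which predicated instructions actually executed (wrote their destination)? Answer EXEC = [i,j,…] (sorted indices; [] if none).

[0] flags=0011 → (cmp)
[1] flags=0011 GE?F → skip
[2] flags=0011 VC?F → skip
[3] flags=1000 → (cmp)
[4] flags=1000 LT?T → r4=0x8e
[5] flags=1000 VC?T → r2=0xa3

EXEC = [4,5]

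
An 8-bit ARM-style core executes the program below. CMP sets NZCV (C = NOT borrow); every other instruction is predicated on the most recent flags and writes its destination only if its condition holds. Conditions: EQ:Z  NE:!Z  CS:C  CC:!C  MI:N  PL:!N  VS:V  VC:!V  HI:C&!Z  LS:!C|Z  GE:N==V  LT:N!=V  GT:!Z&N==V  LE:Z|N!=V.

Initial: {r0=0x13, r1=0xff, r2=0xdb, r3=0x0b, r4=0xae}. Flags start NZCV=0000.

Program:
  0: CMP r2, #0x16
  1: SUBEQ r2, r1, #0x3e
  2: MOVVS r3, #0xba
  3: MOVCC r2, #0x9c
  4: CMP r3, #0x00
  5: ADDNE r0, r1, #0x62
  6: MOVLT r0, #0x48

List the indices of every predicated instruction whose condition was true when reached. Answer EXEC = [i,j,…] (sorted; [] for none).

[0] flags=1010 → (cmp)
[1] flags=1010 EQ?F → skip
[2] flags=1010 VS?F → skip
[3] flags=1010 CC?F → skip
[4] flags=0010 → (cmp)
[5] flags=0010 NE?T → r0=0x61
[6] flags=0010 LT?F → skip

EXEC = [5]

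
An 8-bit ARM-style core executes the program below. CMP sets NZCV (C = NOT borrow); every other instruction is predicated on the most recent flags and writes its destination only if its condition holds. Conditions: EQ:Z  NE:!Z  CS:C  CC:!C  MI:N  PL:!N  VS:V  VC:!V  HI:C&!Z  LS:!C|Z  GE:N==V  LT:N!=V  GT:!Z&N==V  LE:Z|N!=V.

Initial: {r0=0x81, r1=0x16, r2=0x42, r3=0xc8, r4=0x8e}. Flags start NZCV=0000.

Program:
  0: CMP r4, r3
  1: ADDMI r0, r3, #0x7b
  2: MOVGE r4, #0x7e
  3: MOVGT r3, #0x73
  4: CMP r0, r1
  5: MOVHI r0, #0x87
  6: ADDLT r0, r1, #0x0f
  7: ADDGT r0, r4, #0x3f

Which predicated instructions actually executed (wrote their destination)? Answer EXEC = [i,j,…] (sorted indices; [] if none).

EXEC = [1,5,7]

0: ✓ CMP  NZCV=1000
1: ✓ ADDMI  r0←0x43
2: · MOVGE
3: · MOVGT
4: ✓ CMP  NZCV=0010
5: ✓ MOVHI  r0←0x87
6: · ADDLT
7: ✓ ADDGT  r0←0xcd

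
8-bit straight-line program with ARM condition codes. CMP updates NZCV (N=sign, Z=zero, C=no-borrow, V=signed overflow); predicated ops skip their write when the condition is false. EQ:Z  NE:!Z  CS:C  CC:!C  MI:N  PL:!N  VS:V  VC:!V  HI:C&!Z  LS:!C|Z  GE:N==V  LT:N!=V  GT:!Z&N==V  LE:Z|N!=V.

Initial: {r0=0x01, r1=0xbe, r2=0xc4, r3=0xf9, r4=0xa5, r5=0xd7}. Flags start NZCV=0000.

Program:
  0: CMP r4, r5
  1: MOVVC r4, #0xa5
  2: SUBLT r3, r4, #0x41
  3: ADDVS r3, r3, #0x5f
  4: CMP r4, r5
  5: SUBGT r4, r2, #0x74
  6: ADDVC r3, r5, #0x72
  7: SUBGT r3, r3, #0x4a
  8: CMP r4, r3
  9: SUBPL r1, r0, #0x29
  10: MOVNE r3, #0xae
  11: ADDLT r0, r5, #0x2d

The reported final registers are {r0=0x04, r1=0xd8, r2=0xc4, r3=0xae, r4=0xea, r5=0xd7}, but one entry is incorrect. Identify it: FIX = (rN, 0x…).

FIX = (r4, 0xa5)

[0] flags=1000 → (cmp)
[1] flags=1000 VC?T → r4=0xa5
[2] flags=1000 LT?T → r3=0x64
[3] flags=1000 VS?F → skip
[4] flags=1000 → (cmp)
[5] flags=1000 GT?F → skip
[6] flags=1000 VC?T → r3=0x49
[7] flags=1000 GT?F → skip
[8] flags=0011 → (cmp)
[9] flags=0011 PL?T → r1=0xd8
[10] flags=0011 NE?T → r3=0xae
[11] flags=0011 LT?T → r0=0x04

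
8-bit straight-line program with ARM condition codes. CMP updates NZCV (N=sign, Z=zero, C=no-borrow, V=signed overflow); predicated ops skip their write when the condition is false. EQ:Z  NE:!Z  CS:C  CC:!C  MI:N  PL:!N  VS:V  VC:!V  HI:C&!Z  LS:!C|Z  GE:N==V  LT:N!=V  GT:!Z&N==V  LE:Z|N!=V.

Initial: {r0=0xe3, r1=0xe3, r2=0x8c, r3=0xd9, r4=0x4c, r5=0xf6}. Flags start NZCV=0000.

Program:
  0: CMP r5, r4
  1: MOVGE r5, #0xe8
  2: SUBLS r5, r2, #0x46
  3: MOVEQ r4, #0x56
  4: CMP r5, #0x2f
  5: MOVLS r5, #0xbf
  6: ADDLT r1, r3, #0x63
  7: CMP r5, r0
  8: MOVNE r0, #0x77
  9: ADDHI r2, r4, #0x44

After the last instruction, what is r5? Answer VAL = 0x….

VAL = 0xf6

0: ✓ CMP  NZCV=1010
1: · MOVGE
2: · SUBLS
3: · MOVEQ
4: ✓ CMP  NZCV=1010
5: · MOVLS
6: ✓ ADDLT  r1←0x3c
7: ✓ CMP  NZCV=0010
8: ✓ MOVNE  r0←0x77
9: ✓ ADDHI  r2←0x90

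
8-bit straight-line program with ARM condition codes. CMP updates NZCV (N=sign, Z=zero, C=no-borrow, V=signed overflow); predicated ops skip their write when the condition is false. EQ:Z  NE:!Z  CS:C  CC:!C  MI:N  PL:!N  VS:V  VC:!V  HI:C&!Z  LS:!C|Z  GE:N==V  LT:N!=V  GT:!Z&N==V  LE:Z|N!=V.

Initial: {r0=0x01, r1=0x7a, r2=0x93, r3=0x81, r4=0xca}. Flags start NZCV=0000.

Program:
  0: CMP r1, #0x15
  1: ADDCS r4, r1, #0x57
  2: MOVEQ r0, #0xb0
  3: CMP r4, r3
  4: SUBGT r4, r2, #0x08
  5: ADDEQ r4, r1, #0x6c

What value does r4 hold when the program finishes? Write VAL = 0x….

VAL = 0x8b

[0] flags=0010 → (cmp)
[1] flags=0010 CS?T → r4=0xd1
[2] flags=0010 EQ?F → skip
[3] flags=0010 → (cmp)
[4] flags=0010 GT?T → r4=0x8b
[5] flags=0010 EQ?F → skip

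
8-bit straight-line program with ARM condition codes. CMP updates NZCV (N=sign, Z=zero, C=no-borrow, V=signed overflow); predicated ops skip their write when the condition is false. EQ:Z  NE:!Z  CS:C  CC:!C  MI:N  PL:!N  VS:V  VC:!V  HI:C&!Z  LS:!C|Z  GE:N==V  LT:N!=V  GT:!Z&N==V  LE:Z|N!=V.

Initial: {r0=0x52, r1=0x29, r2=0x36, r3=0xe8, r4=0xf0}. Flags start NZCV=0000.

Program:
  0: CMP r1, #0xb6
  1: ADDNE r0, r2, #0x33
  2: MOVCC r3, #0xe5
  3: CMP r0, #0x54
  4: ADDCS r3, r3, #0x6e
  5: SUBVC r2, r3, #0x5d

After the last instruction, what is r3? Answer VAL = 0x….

0: ✓ CMP  NZCV=0000
1: ✓ ADDNE  r0←0x69
2: ✓ MOVCC  r3←0xe5
3: ✓ CMP  NZCV=0010
4: ✓ ADDCS  r3←0x53
5: ✓ SUBVC  r2←0xf6

VAL = 0x53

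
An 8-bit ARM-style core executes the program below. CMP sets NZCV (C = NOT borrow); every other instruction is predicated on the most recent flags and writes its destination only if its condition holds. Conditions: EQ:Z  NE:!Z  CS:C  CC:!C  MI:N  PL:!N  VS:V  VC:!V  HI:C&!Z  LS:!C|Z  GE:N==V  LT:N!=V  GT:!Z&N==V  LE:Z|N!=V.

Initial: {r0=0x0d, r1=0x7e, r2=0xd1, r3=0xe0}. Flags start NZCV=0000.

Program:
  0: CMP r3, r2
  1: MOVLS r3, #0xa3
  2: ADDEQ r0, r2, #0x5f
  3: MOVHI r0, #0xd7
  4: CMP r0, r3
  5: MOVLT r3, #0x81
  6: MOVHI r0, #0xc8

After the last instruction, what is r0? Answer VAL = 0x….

[0] flags=0010 → (cmp)
[1] flags=0010 LS?F → skip
[2] flags=0010 EQ?F → skip
[3] flags=0010 HI?T → r0=0xd7
[4] flags=1000 → (cmp)
[5] flags=1000 LT?T → r3=0x81
[6] flags=1000 HI?F → skip

VAL = 0xd7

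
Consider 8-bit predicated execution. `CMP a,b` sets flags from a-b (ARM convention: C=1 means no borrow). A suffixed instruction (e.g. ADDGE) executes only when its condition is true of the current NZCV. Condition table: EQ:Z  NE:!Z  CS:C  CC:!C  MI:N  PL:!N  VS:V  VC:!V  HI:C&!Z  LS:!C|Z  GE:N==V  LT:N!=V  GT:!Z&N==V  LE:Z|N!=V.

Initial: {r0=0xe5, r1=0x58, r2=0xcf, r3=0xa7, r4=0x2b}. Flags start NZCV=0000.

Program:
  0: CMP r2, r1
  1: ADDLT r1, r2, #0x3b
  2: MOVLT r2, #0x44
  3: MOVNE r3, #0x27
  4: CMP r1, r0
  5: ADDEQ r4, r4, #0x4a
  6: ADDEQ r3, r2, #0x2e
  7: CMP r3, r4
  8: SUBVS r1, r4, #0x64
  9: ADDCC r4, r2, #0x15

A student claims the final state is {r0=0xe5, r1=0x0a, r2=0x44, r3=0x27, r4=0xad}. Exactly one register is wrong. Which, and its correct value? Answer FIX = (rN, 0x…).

FIX = (r4, 0x59)

[0] flags=0011 → (cmp)
[1] flags=0011 LT?T → r1=0x0a
[2] flags=0011 LT?T → r2=0x44
[3] flags=0011 NE?T → r3=0x27
[4] flags=0000 → (cmp)
[5] flags=0000 EQ?F → skip
[6] flags=0000 EQ?F → skip
[7] flags=1000 → (cmp)
[8] flags=1000 VS?F → skip
[9] flags=1000 CC?T → r4=0x59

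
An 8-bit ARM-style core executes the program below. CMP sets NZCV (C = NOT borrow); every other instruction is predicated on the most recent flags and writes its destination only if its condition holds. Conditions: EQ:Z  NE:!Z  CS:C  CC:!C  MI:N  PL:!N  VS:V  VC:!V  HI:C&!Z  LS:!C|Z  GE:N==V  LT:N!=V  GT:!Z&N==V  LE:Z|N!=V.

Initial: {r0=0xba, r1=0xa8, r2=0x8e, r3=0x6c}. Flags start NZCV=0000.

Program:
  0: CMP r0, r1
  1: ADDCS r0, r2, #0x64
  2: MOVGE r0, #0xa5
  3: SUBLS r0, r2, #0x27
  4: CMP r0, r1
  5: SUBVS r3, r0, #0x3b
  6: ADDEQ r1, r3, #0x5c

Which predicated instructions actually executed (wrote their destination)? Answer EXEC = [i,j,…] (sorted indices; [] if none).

0: ✓ CMP  NZCV=0010
1: ✓ ADDCS  r0←0xf2
2: ✓ MOVGE  r0←0xa5
3: · SUBLS
4: ✓ CMP  NZCV=1000
5: · SUBVS
6: · ADDEQ

EXEC = [1,2]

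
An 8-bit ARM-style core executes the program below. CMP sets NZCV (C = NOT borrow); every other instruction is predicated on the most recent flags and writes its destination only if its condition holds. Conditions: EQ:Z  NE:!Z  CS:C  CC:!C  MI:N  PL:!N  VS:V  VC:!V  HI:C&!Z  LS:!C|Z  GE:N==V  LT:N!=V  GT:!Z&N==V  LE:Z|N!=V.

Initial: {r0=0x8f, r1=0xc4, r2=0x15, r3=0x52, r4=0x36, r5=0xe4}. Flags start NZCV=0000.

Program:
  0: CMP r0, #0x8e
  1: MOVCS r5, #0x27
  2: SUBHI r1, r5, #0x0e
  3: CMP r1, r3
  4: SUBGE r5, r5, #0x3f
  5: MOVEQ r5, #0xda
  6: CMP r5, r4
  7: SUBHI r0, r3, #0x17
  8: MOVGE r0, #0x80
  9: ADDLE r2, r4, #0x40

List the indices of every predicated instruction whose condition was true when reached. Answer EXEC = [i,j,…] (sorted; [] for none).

[0] flags=0010 → (cmp)
[1] flags=0010 CS?T → r5=0x27
[2] flags=0010 HI?T → r1=0x19
[3] flags=1000 → (cmp)
[4] flags=1000 GE?F → skip
[5] flags=1000 EQ?F → skip
[6] flags=1000 → (cmp)
[7] flags=1000 HI?F → skip
[8] flags=1000 GE?F → skip
[9] flags=1000 LE?T → r2=0x76

EXEC = [1,2,9]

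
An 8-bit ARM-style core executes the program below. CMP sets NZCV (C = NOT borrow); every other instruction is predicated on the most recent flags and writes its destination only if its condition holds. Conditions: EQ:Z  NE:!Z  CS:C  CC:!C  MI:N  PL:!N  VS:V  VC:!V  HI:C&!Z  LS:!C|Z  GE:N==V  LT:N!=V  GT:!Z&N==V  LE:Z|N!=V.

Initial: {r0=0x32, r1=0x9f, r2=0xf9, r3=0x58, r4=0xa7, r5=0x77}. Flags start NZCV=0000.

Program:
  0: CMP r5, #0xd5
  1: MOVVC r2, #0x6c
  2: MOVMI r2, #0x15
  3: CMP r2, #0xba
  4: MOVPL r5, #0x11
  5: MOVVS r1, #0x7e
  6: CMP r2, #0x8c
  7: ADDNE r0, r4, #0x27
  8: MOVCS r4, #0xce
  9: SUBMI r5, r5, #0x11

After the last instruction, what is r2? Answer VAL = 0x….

[0] flags=1001 → (cmp)
[1] flags=1001 VC?F → skip
[2] flags=1001 MI?T → r2=0x15
[3] flags=0000 → (cmp)
[4] flags=0000 PL?T → r5=0x11
[5] flags=0000 VS?F → skip
[6] flags=1001 → (cmp)
[7] flags=1001 NE?T → r0=0xce
[8] flags=1001 CS?F → skip
[9] flags=1001 MI?T → r5=0x00

VAL = 0x15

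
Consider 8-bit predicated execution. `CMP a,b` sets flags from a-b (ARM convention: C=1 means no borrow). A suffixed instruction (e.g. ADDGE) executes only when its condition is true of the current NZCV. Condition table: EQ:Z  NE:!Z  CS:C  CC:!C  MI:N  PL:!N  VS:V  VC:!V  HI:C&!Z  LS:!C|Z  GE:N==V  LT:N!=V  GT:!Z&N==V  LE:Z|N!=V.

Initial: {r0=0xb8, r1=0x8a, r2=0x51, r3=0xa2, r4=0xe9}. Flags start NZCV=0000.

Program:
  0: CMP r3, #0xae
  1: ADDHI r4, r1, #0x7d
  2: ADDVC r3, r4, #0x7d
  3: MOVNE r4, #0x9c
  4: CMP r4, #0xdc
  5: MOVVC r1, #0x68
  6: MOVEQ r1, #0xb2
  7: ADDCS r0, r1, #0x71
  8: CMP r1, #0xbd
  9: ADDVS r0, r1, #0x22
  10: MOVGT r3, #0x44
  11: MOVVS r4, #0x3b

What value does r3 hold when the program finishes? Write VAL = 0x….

[0] flags=1000 → (cmp)
[1] flags=1000 HI?F → skip
[2] flags=1000 VC?T → r3=0x66
[3] flags=1000 NE?T → r4=0x9c
[4] flags=1000 → (cmp)
[5] flags=1000 VC?T → r1=0x68
[6] flags=1000 EQ?F → skip
[7] flags=1000 CS?F → skip
[8] flags=1001 → (cmp)
[9] flags=1001 VS?T → r0=0x8a
[10] flags=1001 GT?T → r3=0x44
[11] flags=1001 VS?T → r4=0x3b

VAL = 0x44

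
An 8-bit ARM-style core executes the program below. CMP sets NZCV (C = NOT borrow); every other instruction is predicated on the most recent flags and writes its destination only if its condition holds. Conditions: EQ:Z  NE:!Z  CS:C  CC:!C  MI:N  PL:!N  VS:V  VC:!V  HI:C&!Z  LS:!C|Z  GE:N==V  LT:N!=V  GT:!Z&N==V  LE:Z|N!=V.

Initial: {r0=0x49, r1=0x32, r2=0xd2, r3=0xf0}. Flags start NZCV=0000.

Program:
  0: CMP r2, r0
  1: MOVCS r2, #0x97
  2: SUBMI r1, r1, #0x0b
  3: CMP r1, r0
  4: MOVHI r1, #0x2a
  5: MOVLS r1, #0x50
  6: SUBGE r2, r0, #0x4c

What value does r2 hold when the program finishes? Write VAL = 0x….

0: ✓ CMP  NZCV=1010
1: ✓ MOVCS  r2←0x97
2: ✓ SUBMI  r1←0x27
3: ✓ CMP  NZCV=1000
4: · MOVHI
5: ✓ MOVLS  r1←0x50
6: · SUBGE

VAL = 0x97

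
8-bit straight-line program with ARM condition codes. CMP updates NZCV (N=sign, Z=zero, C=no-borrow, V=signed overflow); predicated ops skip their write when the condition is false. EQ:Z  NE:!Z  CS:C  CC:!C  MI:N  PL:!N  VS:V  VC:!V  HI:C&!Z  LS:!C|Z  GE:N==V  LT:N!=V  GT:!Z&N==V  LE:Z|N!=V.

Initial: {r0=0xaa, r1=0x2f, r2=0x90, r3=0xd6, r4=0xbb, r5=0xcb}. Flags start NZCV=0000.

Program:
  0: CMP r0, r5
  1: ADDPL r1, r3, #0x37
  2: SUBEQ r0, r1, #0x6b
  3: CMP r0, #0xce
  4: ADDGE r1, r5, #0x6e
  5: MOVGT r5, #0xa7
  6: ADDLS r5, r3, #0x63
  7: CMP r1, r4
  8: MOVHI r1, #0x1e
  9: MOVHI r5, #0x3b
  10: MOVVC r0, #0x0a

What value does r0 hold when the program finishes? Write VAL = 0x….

[0] flags=1000 → (cmp)
[1] flags=1000 PL?F → skip
[2] flags=1000 EQ?F → skip
[3] flags=1000 → (cmp)
[4] flags=1000 GE?F → skip
[5] flags=1000 GT?F → skip
[6] flags=1000 LS?T → r5=0x39
[7] flags=0000 → (cmp)
[8] flags=0000 HI?F → skip
[9] flags=0000 HI?F → skip
[10] flags=0000 VC?T → r0=0x0a

VAL = 0x0a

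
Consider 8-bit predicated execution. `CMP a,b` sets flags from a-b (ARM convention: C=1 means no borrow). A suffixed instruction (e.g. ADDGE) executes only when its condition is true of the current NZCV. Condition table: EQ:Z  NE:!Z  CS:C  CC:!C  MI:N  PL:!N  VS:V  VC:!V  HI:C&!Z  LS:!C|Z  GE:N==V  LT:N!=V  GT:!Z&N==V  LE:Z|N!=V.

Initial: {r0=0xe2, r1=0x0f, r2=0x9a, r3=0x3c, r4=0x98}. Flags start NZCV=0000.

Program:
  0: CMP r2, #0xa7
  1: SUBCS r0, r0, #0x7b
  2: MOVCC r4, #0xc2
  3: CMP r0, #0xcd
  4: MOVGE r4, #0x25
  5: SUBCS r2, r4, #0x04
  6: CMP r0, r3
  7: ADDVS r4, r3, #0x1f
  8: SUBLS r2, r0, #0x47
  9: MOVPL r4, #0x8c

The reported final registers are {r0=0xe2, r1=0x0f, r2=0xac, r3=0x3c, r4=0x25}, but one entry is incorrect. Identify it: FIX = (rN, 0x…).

0: ✓ CMP  NZCV=1000
1: · SUBCS
2: ✓ MOVCC  r4←0xc2
3: ✓ CMP  NZCV=0010
4: ✓ MOVGE  r4←0x25
5: ✓ SUBCS  r2←0x21
6: ✓ CMP  NZCV=1010
7: · ADDVS
8: · SUBLS
9: · MOVPL

FIX = (r2, 0x21)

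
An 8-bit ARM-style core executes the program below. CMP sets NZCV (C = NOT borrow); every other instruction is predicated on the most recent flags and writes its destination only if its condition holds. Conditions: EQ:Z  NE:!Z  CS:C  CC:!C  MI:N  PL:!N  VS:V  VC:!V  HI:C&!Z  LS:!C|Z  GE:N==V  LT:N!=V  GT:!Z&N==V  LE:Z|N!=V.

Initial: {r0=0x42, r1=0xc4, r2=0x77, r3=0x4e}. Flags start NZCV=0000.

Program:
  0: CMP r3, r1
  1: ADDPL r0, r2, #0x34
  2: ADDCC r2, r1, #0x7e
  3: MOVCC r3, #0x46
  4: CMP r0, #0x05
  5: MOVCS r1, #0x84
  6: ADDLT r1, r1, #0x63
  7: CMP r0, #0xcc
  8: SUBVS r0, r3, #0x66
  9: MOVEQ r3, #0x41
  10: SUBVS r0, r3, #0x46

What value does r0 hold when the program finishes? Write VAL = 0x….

VAL = 0x42

[0] flags=1001 → (cmp)
[1] flags=1001 PL?F → skip
[2] flags=1001 CC?T → r2=0x42
[3] flags=1001 CC?T → r3=0x46
[4] flags=0010 → (cmp)
[5] flags=0010 CS?T → r1=0x84
[6] flags=0010 LT?F → skip
[7] flags=0000 → (cmp)
[8] flags=0000 VS?F → skip
[9] flags=0000 EQ?F → skip
[10] flags=0000 VS?F → skip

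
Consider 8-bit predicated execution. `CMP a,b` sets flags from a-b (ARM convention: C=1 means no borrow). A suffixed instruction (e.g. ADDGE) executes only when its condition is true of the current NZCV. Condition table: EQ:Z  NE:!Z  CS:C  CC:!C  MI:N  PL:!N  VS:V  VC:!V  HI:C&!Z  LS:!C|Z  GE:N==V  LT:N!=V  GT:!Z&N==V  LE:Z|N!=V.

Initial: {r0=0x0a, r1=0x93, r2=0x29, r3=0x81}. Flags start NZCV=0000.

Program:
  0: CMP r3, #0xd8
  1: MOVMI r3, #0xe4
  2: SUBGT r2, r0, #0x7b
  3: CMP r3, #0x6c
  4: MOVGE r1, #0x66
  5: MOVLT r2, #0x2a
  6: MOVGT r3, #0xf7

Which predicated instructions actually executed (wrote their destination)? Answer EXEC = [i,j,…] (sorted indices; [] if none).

[0] flags=1000 → (cmp)
[1] flags=1000 MI?T → r3=0xe4
[2] flags=1000 GT?F → skip
[3] flags=0011 → (cmp)
[4] flags=0011 GE?F → skip
[5] flags=0011 LT?T → r2=0x2a
[6] flags=0011 GT?F → skip

EXEC = [1,5]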